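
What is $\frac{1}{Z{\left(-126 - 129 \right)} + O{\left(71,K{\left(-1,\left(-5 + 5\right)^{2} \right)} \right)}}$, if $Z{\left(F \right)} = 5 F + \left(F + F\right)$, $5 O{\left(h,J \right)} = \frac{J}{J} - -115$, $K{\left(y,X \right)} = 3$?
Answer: $- \frac{5}{8809} \approx -0.0005676$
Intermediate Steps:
$O{\left(h,J \right)} = \frac{116}{5}$ ($O{\left(h,J \right)} = \frac{\frac{J}{J} - -115}{5} = \frac{1 + 115}{5} = \frac{1}{5} \cdot 116 = \frac{116}{5}$)
$Z{\left(F \right)} = 7 F$ ($Z{\left(F \right)} = 5 F + 2 F = 7 F$)
$\frac{1}{Z{\left(-126 - 129 \right)} + O{\left(71,K{\left(-1,\left(-5 + 5\right)^{2} \right)} \right)}} = \frac{1}{7 \left(-126 - 129\right) + \frac{116}{5}} = \frac{1}{7 \left(-255\right) + \frac{116}{5}} = \frac{1}{-1785 + \frac{116}{5}} = \frac{1}{- \frac{8809}{5}} = - \frac{5}{8809}$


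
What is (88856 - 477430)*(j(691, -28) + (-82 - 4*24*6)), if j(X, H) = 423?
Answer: 91314890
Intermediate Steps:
(88856 - 477430)*(j(691, -28) + (-82 - 4*24*6)) = (88856 - 477430)*(423 + (-82 - 4*24*6)) = -388574*(423 + (-82 - 96*6)) = -388574*(423 + (-82 - 576)) = -388574*(423 - 658) = -388574*(-235) = 91314890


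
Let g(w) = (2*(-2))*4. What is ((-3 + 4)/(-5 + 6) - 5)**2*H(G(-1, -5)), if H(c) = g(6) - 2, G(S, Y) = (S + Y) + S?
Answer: -288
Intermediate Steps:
g(w) = -16 (g(w) = -4*4 = -16)
G(S, Y) = Y + 2*S
H(c) = -18 (H(c) = -16 - 2 = -18)
((-3 + 4)/(-5 + 6) - 5)**2*H(G(-1, -5)) = ((-3 + 4)/(-5 + 6) - 5)**2*(-18) = (1/1 - 5)**2*(-18) = (1*1 - 5)**2*(-18) = (1 - 5)**2*(-18) = (-4)**2*(-18) = 16*(-18) = -288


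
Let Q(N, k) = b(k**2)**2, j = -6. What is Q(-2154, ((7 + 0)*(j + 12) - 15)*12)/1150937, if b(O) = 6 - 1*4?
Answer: 4/1150937 ≈ 3.4754e-6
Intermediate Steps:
b(O) = 2 (b(O) = 6 - 4 = 2)
Q(N, k) = 4 (Q(N, k) = 2**2 = 4)
Q(-2154, ((7 + 0)*(j + 12) - 15)*12)/1150937 = 4/1150937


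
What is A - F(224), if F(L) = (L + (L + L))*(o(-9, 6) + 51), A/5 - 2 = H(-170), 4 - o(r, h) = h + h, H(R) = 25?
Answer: -28761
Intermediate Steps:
o(r, h) = 4 - 2*h (o(r, h) = 4 - (h + h) = 4 - 2*h)
A = 135 (A = 10 + 5*25 = 10 + 125 = 135)
F(L) = 129*L (F(L) = (L + (L + L))*((4 - 2*6) + 51) = (L + 2*L)*((4 - 12) + 51) = (3*L)*(-8 + 51) = (3*L)*43 = 129*L)
A - F(224) = 135 - 129*224 = 135 - 1*28896 = 135 - 28896 = -28761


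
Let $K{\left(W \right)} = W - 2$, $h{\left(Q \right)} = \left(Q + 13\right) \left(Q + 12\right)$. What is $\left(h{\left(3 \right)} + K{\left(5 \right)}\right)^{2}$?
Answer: $59049$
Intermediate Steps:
$h{\left(Q \right)} = \left(12 + Q\right) \left(13 + Q\right)$ ($h{\left(Q \right)} = \left(13 + Q\right) \left(12 + Q\right) = \left(12 + Q\right) \left(13 + Q\right)$)
$K{\left(W \right)} = -2 + W$
$\left(h{\left(3 \right)} + K{\left(5 \right)}\right)^{2} = \left(\left(156 + 3^{2} + 25 \cdot 3\right) + \left(-2 + 5\right)\right)^{2} = \left(\left(156 + 9 + 75\right) + 3\right)^{2} = \left(240 + 3\right)^{2} = 243^{2} = 59049$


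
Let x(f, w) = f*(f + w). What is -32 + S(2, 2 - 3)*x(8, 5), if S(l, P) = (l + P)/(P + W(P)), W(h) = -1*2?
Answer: -200/3 ≈ -66.667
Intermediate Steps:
W(h) = -2
S(l, P) = (P + l)/(-2 + P) (S(l, P) = (l + P)/(P - 2) = (P + l)/(-2 + P))
-32 + S(2, 2 - 3)*x(8, 5) = -32 + (((2 - 3) + 2)/(-2 + (2 - 3)))*(8*(8 + 5)) = -32 + ((-1 + 2)/(-2 - 1))*(8*13) = -32 + (1/(-3))*104 = -32 - 1/3*1*104 = -32 - 1/3*104 = -32 - 104/3 = -200/3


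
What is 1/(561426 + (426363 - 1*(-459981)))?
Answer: 1/1447770 ≈ 6.9072e-7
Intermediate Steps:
1/(561426 + (426363 - 1*(-459981))) = 1/(561426 + (426363 + 459981)) = 1/(561426 + 886344) = 1/1447770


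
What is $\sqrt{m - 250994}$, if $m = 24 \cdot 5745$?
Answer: $i \sqrt{113114} \approx 336.32 i$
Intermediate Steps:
$m = 137880$
$\sqrt{m - 250994} = \sqrt{137880 - 250994} = \sqrt{-113114} = i \sqrt{113114}$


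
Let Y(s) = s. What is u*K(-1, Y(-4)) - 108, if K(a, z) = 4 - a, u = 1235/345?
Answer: -6217/69 ≈ -90.101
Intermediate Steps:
u = 247/69 (u = 1235*(1/345) = 247/69 ≈ 3.5797)
u*K(-1, Y(-4)) - 108 = 247*(4 - 1*(-1))/69 - 108 = 247*(4 + 1)/69 - 108 = (247/69)*5 - 108 = 1235/69 - 108 = -6217/69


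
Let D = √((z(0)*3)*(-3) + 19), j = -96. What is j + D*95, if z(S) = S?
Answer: -96 + 95*√19 ≈ 318.10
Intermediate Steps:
D = √19 (D = √((0*3)*(-3) + 19) = √(0*(-3) + 19) = √(0 + 19) = √19 ≈ 4.3589)
j + D*95 = -96 + √19*95 = -96 + 95*√19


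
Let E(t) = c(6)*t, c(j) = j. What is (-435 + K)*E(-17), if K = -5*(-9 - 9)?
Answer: 35190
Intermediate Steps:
E(t) = 6*t
K = 90 (K = -5*(-18) = 90)
(-435 + K)*E(-17) = (-435 + 90)*(6*(-17)) = -345*(-102) = 35190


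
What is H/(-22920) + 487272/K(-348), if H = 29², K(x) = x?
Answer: -930713909/664680 ≈ -1400.2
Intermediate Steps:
H = 841
H/(-22920) + 487272/K(-348) = 841/(-22920) + 487272/(-348) = 841*(-1/22920) + 487272*(-1/348) = -841/22920 - 40606/29 = -930713909/664680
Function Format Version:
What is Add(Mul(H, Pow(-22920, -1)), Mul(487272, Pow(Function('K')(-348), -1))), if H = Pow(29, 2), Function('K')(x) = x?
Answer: Rational(-930713909, 664680) ≈ -1400.2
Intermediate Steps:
H = 841
Add(Mul(H, Pow(-22920, -1)), Mul(487272, Pow(Function('K')(-348), -1))) = Add(Mul(841, Pow(-22920, -1)), Mul(487272, Pow(-348, -1))) = Add(Mul(841, Rational(-1, 22920)), Mul(487272, Rational(-1, 348))) = Add(Rational(-841, 22920), Rational(-40606, 29)) = Rational(-930713909, 664680)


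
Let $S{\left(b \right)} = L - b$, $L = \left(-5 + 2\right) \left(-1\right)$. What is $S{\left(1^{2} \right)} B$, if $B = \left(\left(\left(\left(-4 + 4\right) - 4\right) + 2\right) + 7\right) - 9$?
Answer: $-8$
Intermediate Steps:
$L = 3$ ($L = \left(-3\right) \left(-1\right) = 3$)
$B = -4$ ($B = \left(\left(\left(0 - 4\right) + 2\right) + 7\right) - 9 = \left(\left(-4 + 2\right) + 7\right) - 9 = \left(-2 + 7\right) - 9 = 5 - 9 = -4$)
$S{\left(b \right)} = 3 - b$
$S{\left(1^{2} \right)} B = \left(3 - 1^{2}\right) \left(-4\right) = \left(3 - 1\right) \left(-4\right) = 2 \left(-4\right) = -8$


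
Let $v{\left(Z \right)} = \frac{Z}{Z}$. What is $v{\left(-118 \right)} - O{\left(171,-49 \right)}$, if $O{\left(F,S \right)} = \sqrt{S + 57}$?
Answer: $1 - 2 \sqrt{2} \approx -1.8284$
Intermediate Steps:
$O{\left(F,S \right)} = \sqrt{57 + S}$
$v{\left(Z \right)} = 1$
$v{\left(-118 \right)} - O{\left(171,-49 \right)} = 1 - \sqrt{57 - 49} = 1 - \sqrt{8} = 1 - 2 \sqrt{2}$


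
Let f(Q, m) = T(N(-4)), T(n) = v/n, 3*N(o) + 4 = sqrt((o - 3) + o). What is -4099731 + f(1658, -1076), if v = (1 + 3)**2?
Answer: -36897643/9 - 16*I*sqrt(11)/9 ≈ -4.0997e+6 - 5.8962*I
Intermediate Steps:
v = 16 (v = 4**2 = 16)
N(o) = -4/3 + sqrt(-3 + 2*o)/3 (N(o) = -4/3 + sqrt((o - 3) + o)/3 = -4/3 + sqrt((-3 + o) + o)/3 = -4/3 + sqrt(-3 + 2*o)/3)
T(n) = 16/n
f(Q, m) = 16/(-4/3 + I*sqrt(11)/3) (f(Q, m) = 16/(-4/3 + sqrt(-3 + 2*(-4))/3) = 16/(-4/3 + sqrt(-3 - 8)/3) = 16/(-4/3 + sqrt(-11)/3) = 16/(-4/3 + (I*sqrt(11))/3) = 16/(-4/3 + I*sqrt(11)/3))
-4099731 + f(1658, -1076) = -4099731 + (-64/9 - 16*I*sqrt(11)/9) = -36897643/9 - 16*I*sqrt(11)/9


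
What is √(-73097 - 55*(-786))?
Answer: I*√29867 ≈ 172.82*I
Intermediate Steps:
√(-73097 - 55*(-786)) = √(-73097 + 43230) = √(-29867) = I*√29867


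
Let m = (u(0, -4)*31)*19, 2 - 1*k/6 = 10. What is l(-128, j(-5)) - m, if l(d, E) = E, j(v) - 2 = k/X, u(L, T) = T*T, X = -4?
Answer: -9410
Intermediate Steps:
k = -48 (k = 12 - 6*10 = 12 - 60 = -48)
u(L, T) = T²
j(v) = 14 (j(v) = 2 - 48/(-4) = 2 - 48*(-¼) = 2 + 12 = 14)
m = 9424 (m = ((-4)²*31)*19 = (16*31)*19 = 496*19 = 9424)
l(-128, j(-5)) - m = 14 - 1*9424 = 14 - 9424 = -9410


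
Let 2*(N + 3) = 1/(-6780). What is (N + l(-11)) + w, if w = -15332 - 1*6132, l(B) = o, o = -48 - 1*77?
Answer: -292787521/13560 ≈ -21592.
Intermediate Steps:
o = -125 (o = -48 - 77 = -125)
l(B) = -125
N = -40681/13560 (N = -3 + (½)/(-6780) = -3 + (½)*(-1/6780) = -3 - 1/13560 = -40681/13560 ≈ -3.0001)
w = -21464 (w = -15332 - 6132 = -21464)
(N + l(-11)) + w = (-40681/13560 - 125) - 21464 = -1735681/13560 - 21464 = -292787521/13560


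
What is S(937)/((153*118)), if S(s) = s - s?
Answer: 0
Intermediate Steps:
S(s) = 0
S(937)/((153*118)) = 0/((153*118)) = 0/18054 = 0*(1/18054) = 0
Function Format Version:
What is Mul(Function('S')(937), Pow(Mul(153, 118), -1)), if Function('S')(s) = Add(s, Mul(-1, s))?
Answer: 0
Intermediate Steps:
Function('S')(s) = 0
Mul(Function('S')(937), Pow(Mul(153, 118), -1)) = Mul(0, Pow(Mul(153, 118), -1)) = Mul(0, Pow(18054, -1)) = Mul(0, Rational(1, 18054)) = 0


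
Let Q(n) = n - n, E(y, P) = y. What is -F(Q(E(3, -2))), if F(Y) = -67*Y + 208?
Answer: -208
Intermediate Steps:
Q(n) = 0
F(Y) = 208 - 67*Y
-F(Q(E(3, -2))) = -(208 - 67*0) = -(208 + 0) = -1*208 = -208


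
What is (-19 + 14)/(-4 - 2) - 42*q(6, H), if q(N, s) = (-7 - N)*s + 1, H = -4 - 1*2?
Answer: -19903/6 ≈ -3317.2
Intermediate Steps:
H = -6 (H = -4 - 2 = -6)
q(N, s) = 1 + s*(-7 - N) (q(N, s) = s*(-7 - N) + 1 = 1 + s*(-7 - N))
(-19 + 14)/(-4 - 2) - 42*q(6, H) = (-19 + 14)/(-4 - 2) - 42*(1 - 7*(-6) - 1*6*(-6)) = -5/(-6) - 42*(1 + 42 + 36) = -5*(-1/6) - 42*79 = 5/6 - 3318 = -19903/6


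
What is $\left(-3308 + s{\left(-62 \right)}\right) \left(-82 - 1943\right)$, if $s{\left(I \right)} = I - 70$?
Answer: $6966000$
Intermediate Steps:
$s{\left(I \right)} = -70 + I$
$\left(-3308 + s{\left(-62 \right)}\right) \left(-82 - 1943\right) = \left(-3308 - 132\right) \left(-82 - 1943\right) = \left(-3308 - 132\right) \left(-2025\right) = \left(-3440\right) \left(-2025\right) = 6966000$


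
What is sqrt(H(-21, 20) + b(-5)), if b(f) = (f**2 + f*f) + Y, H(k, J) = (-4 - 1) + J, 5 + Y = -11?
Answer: 7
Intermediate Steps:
Y = -16 (Y = -5 - 11 = -16)
H(k, J) = -5 + J
b(f) = -16 + 2*f**2 (b(f) = (f**2 + f*f) - 16 = (f**2 + f**2) - 16 = 2*f**2 - 16 = -16 + 2*f**2)
sqrt(H(-21, 20) + b(-5)) = sqrt((-5 + 20) + (-16 + 2*(-5)**2)) = sqrt(15 + (-16 + 2*25)) = sqrt(15 + (-16 + 50)) = sqrt(15 + 34) = sqrt(49) = 7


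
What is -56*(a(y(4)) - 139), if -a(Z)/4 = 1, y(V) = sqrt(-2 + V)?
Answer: 8008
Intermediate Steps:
a(Z) = -4 (a(Z) = -4*1 = -4)
-56*(a(y(4)) - 139) = -56*(-4 - 139) = -56*(-143) = 8008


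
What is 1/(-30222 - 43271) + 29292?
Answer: 2152756955/73493 ≈ 29292.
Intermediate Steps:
1/(-30222 - 43271) + 29292 = 1/(-73493) + 29292 = -1/73493 + 29292 = 2152756955/73493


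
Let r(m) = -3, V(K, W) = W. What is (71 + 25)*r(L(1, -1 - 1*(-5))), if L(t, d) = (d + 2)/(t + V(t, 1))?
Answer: -288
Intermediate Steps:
L(t, d) = (2 + d)/(1 + t) (L(t, d) = (d + 2)/(t + 1) = (2 + d)/(1 + t))
(71 + 25)*r(L(1, -1 - 1*(-5))) = (71 + 25)*(-3) = 96*(-3) = -288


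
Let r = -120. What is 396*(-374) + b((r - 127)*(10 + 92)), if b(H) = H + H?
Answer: -198492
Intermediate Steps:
b(H) = 2*H
396*(-374) + b((r - 127)*(10 + 92)) = 396*(-374) + 2*((-120 - 127)*(10 + 92)) = -148104 + 2*(-247*102) = -148104 + 2*(-25194) = -148104 - 50388 = -198492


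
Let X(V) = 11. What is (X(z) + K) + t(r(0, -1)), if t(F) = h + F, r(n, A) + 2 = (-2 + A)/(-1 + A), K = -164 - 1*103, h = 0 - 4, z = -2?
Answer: -521/2 ≈ -260.50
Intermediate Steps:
h = -4
K = -267 (K = -164 - 103 = -267)
r(n, A) = -2 + (-2 + A)/(-1 + A)
t(F) = -4 + F
(X(z) + K) + t(r(0, -1)) = (11 - 267) + (-4 - 1*(-1)/(-1 - 1)) = -256 + (-4 - 1*(-1)/(-2)) = -256 + (-4 - 1*(-1)*(-1/2)) = -256 + (-4 - 1/2) = -256 - 9/2 = -521/2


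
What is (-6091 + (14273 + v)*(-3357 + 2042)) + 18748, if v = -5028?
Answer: -12144518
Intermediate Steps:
(-6091 + (14273 + v)*(-3357 + 2042)) + 18748 = (-6091 + (14273 - 5028)*(-3357 + 2042)) + 18748 = (-6091 + 9245*(-1315)) + 18748 = (-6091 - 12157175) + 18748 = -12163266 + 18748 = -12144518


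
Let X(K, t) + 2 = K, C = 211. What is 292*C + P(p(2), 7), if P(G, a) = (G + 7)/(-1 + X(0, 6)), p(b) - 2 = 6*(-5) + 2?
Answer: 184855/3 ≈ 61618.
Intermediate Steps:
p(b) = -26 (p(b) = 2 + (6*(-5) + 2) = 2 + (-30 + 2) = 2 - 28 = -26)
X(K, t) = -2 + K
P(G, a) = -7/3 - G/3 (P(G, a) = (G + 7)/(-1 + (-2 + 0)) = (7 + G)/(-1 - 2) = (7 + G)/(-3) = (7 + G)*(-⅓) = -7/3 - G/3)
292*C + P(p(2), 7) = 292*211 + (-7/3 - ⅓*(-26)) = 61612 + (-7/3 + 26/3) = 61612 + 19/3 = 184855/3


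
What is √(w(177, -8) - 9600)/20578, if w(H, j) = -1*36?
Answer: I*√2409/10289 ≈ 0.0047703*I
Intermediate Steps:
w(H, j) = -36
√(w(177, -8) - 9600)/20578 = √(-36 - 9600)/20578 = √(-9636)*(1/20578) = (2*I*√2409)*(1/20578) = I*√2409/10289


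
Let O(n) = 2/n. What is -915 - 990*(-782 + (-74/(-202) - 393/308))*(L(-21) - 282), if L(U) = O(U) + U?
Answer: -2325279099345/9898 ≈ -2.3492e+8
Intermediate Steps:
L(U) = U + 2/U (L(U) = 2/U + U = U + 2/U)
-915 - 990*(-782 + (-74/(-202) - 393/308))*(L(-21) - 282) = -915 - 990*(-782 + (-74/(-202) - 393/308))*((-21 + 2/(-21)) - 282) = -915 - 990*(-782 + (-74*(-1/202) - 393*1/308))*((-21 + 2*(-1/21)) - 282) = -915 - 990*(-782 + (37/101 - 393/308))*((-21 - 2/21) - 282) = -915 - 990*(-782 - 28297/31108)*(-443/21 - 282) = -915 - (-1095963885)*(-6365)/(1414*21) = -915 - 990*51672667615/217756 = -915 - 2325270042675/9898 = -2325279099345/9898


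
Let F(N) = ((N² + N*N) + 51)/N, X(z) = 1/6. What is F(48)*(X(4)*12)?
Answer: 1553/8 ≈ 194.13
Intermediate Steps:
X(z) = ⅙
F(N) = (51 + 2*N²)/N (F(N) = ((N² + N²) + 51)/N = (2*N² + 51)/N = (51 + 2*N²)/N)
F(48)*(X(4)*12) = (2*48 + 51/48)*((⅙)*12) = (96 + 51*(1/48))*2 = (96 + 17/16)*2 = (1553/16)*2 = 1553/8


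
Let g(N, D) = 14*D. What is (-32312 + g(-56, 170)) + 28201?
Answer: -1731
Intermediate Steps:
(-32312 + g(-56, 170)) + 28201 = (-32312 + 14*170) + 28201 = (-32312 + 2380) + 28201 = -29932 + 28201 = -1731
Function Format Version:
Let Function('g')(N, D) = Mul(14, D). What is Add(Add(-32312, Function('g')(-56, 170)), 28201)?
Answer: -1731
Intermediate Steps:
Add(Add(-32312, Function('g')(-56, 170)), 28201) = Add(Add(-32312, Mul(14, 170)), 28201) = Add(Add(-32312, 2380), 28201) = Add(-29932, 28201) = -1731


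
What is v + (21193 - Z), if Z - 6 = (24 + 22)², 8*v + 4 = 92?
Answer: 19082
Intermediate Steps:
v = 11 (v = -½ + (⅛)*92 = -½ + 23/2 = 11)
Z = 2122 (Z = 6 + (24 + 22)² = 6 + 46² = 6 + 2116 = 2122)
v + (21193 - Z) = 11 + (21193 - 1*2122) = 11 + (21193 - 2122) = 11 + 19071 = 19082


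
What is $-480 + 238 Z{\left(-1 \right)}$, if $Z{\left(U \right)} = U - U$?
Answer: $-480$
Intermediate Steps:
$Z{\left(U \right)} = 0$
$-480 + 238 Z{\left(-1 \right)} = -480 + 238 \cdot 0 = -480 + 0 = -480$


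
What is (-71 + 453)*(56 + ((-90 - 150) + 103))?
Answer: -30942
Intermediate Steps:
(-71 + 453)*(56 + ((-90 - 150) + 103)) = 382*(56 + (-240 + 103)) = 382*(56 - 137) = 382*(-81) = -30942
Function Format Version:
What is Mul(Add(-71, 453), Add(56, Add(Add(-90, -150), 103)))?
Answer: -30942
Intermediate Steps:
Mul(Add(-71, 453), Add(56, Add(Add(-90, -150), 103))) = Mul(382, Add(56, Add(-240, 103))) = Mul(382, Add(56, -137)) = Mul(382, -81) = -30942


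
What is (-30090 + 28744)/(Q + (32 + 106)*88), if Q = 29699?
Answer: -1346/41843 ≈ -0.032168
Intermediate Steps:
(-30090 + 28744)/(Q + (32 + 106)*88) = (-30090 + 28744)/(29699 + (32 + 106)*88) = -1346/(29699 + 138*88) = -1346/(29699 + 12144) = -1346/41843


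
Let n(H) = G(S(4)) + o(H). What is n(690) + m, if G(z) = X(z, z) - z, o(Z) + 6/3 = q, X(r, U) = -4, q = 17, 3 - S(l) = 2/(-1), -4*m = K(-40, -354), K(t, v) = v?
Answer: 189/2 ≈ 94.500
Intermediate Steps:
m = 177/2 (m = -¼*(-354) = 177/2 ≈ 88.500)
S(l) = 5 (S(l) = 3 - 2/(-1) = 3 - 2*(-1) = 3 - 1*(-2) = 3 + 2 = 5)
o(Z) = 15 (o(Z) = -2 + 17 = 15)
G(z) = -4 - z
n(H) = 6 (n(H) = (-4 - 1*5) + 15 = (-4 - 5) + 15 = -9 + 15 = 6)
n(690) + m = 6 + 177/2 = 189/2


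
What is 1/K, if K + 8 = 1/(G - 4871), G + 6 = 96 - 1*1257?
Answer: -6038/48305 ≈ -0.12500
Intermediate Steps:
G = -1167 (G = -6 + (96 - 1*1257) = -6 + (96 - 1257) = -6 - 1161 = -1167)
K = -48305/6038 (K = -8 + 1/(-1167 - 4871) = -8 + 1/(-6038) = -8 - 1/6038 = -48305/6038 ≈ -8.0002)
1/K = 1/(-48305/6038) = -6038/48305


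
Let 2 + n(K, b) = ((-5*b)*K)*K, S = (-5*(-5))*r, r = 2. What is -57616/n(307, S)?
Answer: 14404/5890563 ≈ 0.0024453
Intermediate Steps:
S = 50 (S = -5*(-5)*2 = 25*2 = 50)
n(K, b) = -2 - 5*b*K**2 (n(K, b) = -2 + ((-5*b)*K)*K = -2 + (-5*K*b)*K = -2 - 5*b*K**2)
-57616/n(307, S) = -57616/(-2 - 5*50*307**2) = -57616/(-2 - 5*50*94249) = -57616/(-2 - 23562250) = -57616/(-23562252) = -57616*(-1/23562252) = 14404/5890563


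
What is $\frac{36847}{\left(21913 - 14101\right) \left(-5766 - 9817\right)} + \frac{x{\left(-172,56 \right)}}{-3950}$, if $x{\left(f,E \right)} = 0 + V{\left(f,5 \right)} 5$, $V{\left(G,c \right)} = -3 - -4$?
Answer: $- \frac{75421763}{48085086420} \approx -0.0015685$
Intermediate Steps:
$V{\left(G,c \right)} = 1$ ($V{\left(G,c \right)} = -3 + 4 = 1$)
$x{\left(f,E \right)} = 5$ ($x{\left(f,E \right)} = 0 + 1 \cdot 5 = 0 + 5 = 5$)
$\frac{36847}{\left(21913 - 14101\right) \left(-5766 - 9817\right)} + \frac{x{\left(-172,56 \right)}}{-3950} = \frac{36847}{\left(21913 - 14101\right) \left(-5766 - 9817\right)} + \frac{5}{-3950} = \frac{36847}{7812 \left(-15583\right)} + 5 \left(- \frac{1}{3950}\right) = \frac{36847}{-121734396} - \frac{1}{790} = 36847 \left(- \frac{1}{121734396}\right) - \frac{1}{790} = - \frac{36847}{121734396} - \frac{1}{790} = - \frac{75421763}{48085086420}$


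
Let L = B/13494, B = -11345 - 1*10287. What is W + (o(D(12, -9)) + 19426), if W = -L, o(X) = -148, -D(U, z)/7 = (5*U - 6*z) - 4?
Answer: 10006114/519 ≈ 19280.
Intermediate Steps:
D(U, z) = 28 - 35*U + 42*z (D(U, z) = -7*((5*U - 6*z) - 4) = -7*((-6*z + 5*U) - 4) = -7*(-4 - 6*z + 5*U) = 28 - 35*U + 42*z)
B = -21632 (B = -11345 - 10287 = -21632)
L = -832/519 (L = -21632/13494 = -21632*1/13494 = -832/519 ≈ -1.6031)
W = 832/519 (W = -1*(-832/519) = 832/519 ≈ 1.6031)
W + (o(D(12, -9)) + 19426) = 832/519 + (-148 + 19426) = 832/519 + 19278 = 10006114/519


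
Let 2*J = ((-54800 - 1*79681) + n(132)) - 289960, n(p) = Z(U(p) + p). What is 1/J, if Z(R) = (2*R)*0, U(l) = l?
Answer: -2/424441 ≈ -4.7121e-6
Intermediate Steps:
Z(R) = 0
n(p) = 0
J = -424441/2 (J = (((-54800 - 1*79681) + 0) - 289960)/2 = (((-54800 - 79681) + 0) - 289960)/2 = ((-134481 + 0) - 289960)/2 = (-134481 - 289960)/2 = (½)*(-424441) = -424441/2 ≈ -2.1222e+5)
1/J = 1/(-424441/2) = -2/424441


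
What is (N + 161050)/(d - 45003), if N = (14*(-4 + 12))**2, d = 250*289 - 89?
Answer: 86797/13579 ≈ 6.3920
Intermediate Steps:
d = 72161 (d = 72250 - 89 = 72161)
N = 12544 (N = (14*8)**2 = 112**2 = 12544)
(N + 161050)/(d - 45003) = (12544 + 161050)/(72161 - 45003) = 173594/27158 = 173594*(1/27158) = 86797/13579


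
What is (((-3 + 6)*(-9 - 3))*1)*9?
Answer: -324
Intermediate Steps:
(((-3 + 6)*(-9 - 3))*1)*9 = ((3*(-12))*1)*9 = -36*1*9 = -36*9 = -324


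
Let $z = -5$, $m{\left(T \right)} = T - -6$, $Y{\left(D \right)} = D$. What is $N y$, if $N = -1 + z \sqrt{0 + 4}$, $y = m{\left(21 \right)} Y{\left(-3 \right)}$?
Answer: $891$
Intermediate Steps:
$m{\left(T \right)} = 6 + T$ ($m{\left(T \right)} = T + 6 = 6 + T$)
$y = -81$ ($y = \left(6 + 21\right) \left(-3\right) = 27 \left(-3\right) = -81$)
$N = -11$ ($N = -1 - 5 \sqrt{0 + 4} = -1 - 5 \sqrt{4} = -1 - 10 = -11$)
$N y = \left(-11\right) \left(-81\right) = 891$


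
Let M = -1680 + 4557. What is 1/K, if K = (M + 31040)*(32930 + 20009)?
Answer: 1/1795532063 ≈ 5.5694e-10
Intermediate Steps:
M = 2877
K = 1795532063 (K = (2877 + 31040)*(32930 + 20009) = 33917*52939 = 1795532063)
1/K = 1/1795532063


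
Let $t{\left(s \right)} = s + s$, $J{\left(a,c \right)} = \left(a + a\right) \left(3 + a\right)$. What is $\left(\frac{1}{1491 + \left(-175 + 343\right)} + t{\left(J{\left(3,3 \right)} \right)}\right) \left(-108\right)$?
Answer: $- \frac{4300164}{553} \approx -7776.1$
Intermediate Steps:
$J{\left(a,c \right)} = 2 a \left(3 + a\right)$
$t{\left(s \right)} = 2 s$
$\left(\frac{1}{1491 + \left(-175 + 343\right)} + t{\left(J{\left(3,3 \right)} \right)}\right) \left(-108\right) = \left(\frac{1}{1491 + \left(-175 + 343\right)} + 2 \cdot 2 \cdot 3 \left(3 + 3\right)\right) \left(-108\right) = \left(\frac{1}{1491 + 168} + 2 \cdot 2 \cdot 3 \cdot 6\right) \left(-108\right) = \left(\frac{1}{1659} + 2 \cdot 36\right) \left(-108\right) = \left(\frac{1}{1659} + 72\right) \left(-108\right) = \frac{119449}{1659} \left(-108\right) = - \frac{4300164}{553}$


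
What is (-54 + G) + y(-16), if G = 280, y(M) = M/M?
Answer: 227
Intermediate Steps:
y(M) = 1
(-54 + G) + y(-16) = (-54 + 280) + 1 = 226 + 1 = 227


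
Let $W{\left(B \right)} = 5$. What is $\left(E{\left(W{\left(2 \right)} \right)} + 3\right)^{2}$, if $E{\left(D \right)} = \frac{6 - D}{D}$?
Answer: $\frac{256}{25} \approx 10.24$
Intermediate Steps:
$E{\left(D \right)} = \frac{6 - D}{D}$
$\left(E{\left(W{\left(2 \right)} \right)} + 3\right)^{2} = \left(\frac{6 - 5}{5} + 3\right)^{2} = \left(\frac{1}{5} \cdot 1 + 3\right)^{2} = \left(\frac{1}{5} + 3\right)^{2} = \left(\frac{16}{5}\right)^{2} = \frac{256}{25}$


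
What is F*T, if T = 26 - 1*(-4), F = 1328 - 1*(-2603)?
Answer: 117930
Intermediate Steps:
F = 3931 (F = 1328 + 2603 = 3931)
T = 30 (T = 26 + 4 = 30)
F*T = 3931*30 = 117930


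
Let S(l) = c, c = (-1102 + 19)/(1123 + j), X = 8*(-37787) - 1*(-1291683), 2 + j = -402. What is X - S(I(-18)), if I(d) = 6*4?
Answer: 711370336/719 ≈ 9.8939e+5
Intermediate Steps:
j = -404 (j = -2 - 402 = -404)
X = 989387 (X = -302296 + 1291683 = 989387)
c = -1083/719 (c = (-1102 + 19)/(1123 - 404) = -1083/719 ≈ -1.5063)
I(d) = 24
S(l) = -1083/719
X - S(I(-18)) = 989387 - 1*(-1083/719) = 989387 + 1083/719 = 711370336/719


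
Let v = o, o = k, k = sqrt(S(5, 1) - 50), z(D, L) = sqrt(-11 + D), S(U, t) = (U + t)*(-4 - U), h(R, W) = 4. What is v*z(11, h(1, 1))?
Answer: 0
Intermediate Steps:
S(U, t) = (-4 - U)*(U + t)
k = 2*I*sqrt(26) (k = sqrt((-1*5**2 - 4*5 - 4*1 - 1*5*1) - 50) = sqrt((-1*25 - 20 - 4 - 5) - 50) = sqrt((-25 - 20 - 4 - 5) - 50) = sqrt(-54 - 50) = sqrt(-104) = 2*I*sqrt(26) ≈ 10.198*I)
o = 2*I*sqrt(26) ≈ 10.198*I
v = 2*I*sqrt(26) ≈ 10.198*I
v*z(11, h(1, 1)) = (2*I*sqrt(26))*sqrt(-11 + 11) = (2*I*sqrt(26))*sqrt(0) = (2*I*sqrt(26))*0 = 0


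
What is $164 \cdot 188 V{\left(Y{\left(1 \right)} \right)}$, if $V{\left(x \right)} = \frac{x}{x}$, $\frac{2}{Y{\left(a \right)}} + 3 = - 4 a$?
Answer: $30832$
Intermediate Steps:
$Y{\left(a \right)} = \frac{2}{-3 - 4 a}$
$V{\left(x \right)} = 1$
$164 \cdot 188 V{\left(Y{\left(1 \right)} \right)} = 164 \cdot 188 \cdot 1 = 30832 \cdot 1 = 30832$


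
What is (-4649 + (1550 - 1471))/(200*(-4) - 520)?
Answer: 457/132 ≈ 3.4621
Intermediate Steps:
(-4649 + (1550 - 1471))/(200*(-4) - 520) = (-4649 + 79)/(-800 - 520) = -4570/(-1320) = -4570*(-1/1320) = 457/132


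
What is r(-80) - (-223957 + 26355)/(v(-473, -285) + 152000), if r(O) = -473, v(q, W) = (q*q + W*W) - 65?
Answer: -215910895/456889 ≈ -472.57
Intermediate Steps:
v(q, W) = -65 + W**2 + q**2 (v(q, W) = (q**2 + W**2) - 65 = (W**2 + q**2) - 65 = -65 + W**2 + q**2)
r(-80) - (-223957 + 26355)/(v(-473, -285) + 152000) = -473 - (-223957 + 26355)/((-65 + (-285)**2 + (-473)**2) + 152000) = -473 - (-197602)/((-65 + 81225 + 223729) + 152000) = -473 - (-197602)/(304889 + 152000) = -473 - (-197602)/456889 = -473 - 1*(-197602/456889) = -473 + 197602/456889 = -215910895/456889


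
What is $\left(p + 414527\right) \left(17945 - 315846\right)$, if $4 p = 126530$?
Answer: $- \frac{265822722419}{2} \approx -1.3291 \cdot 10^{11}$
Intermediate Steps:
$p = \frac{63265}{2}$ ($p = \frac{1}{4} \cdot 126530 = \frac{63265}{2} \approx 31633.0$)
$\left(p + 414527\right) \left(17945 - 315846\right) = \left(\frac{63265}{2} + 414527\right) \left(17945 - 315846\right) = \frac{892319}{2} \left(-297901\right) = - \frac{265822722419}{2}$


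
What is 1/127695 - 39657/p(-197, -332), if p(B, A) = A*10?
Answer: 1012800787/84789480 ≈ 11.945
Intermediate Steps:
p(B, A) = 10*A
1/127695 - 39657/p(-197, -332) = 1/127695 - 39657/(10*(-332)) = 1/127695 - 39657/(-3320) = 1/127695 - 39657*(-1/3320) = 1/127695 + 39657/3320 = 1012800787/84789480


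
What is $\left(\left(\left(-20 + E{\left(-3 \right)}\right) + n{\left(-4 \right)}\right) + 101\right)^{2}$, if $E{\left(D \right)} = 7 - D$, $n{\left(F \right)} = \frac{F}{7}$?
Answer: $\frac{400689}{49} \approx 8177.3$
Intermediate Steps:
$n{\left(F \right)} = \frac{F}{7}$ ($n{\left(F \right)} = F \frac{1}{7} = \frac{F}{7}$)
$\left(\left(\left(-20 + E{\left(-3 \right)}\right) + n{\left(-4 \right)}\right) + 101\right)^{2} = \left(\left(\left(-20 + \left(7 - -3\right)\right) + \frac{1}{7} \left(-4\right)\right) + 101\right)^{2} = \left(\left(\left(-20 + \left(7 + 3\right)\right) - \frac{4}{7}\right) + 101\right)^{2} = \left(\left(\left(-20 + 10\right) - \frac{4}{7}\right) + 101\right)^{2} = \left(\left(-10 - \frac{4}{7}\right) + 101\right)^{2} = \left(- \frac{74}{7} + 101\right)^{2} = \left(\frac{633}{7}\right)^{2} = \frac{400689}{49}$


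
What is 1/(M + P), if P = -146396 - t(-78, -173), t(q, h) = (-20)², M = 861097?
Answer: 1/714301 ≈ 1.4000e-6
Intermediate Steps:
t(q, h) = 400
P = -146796 (P = -146396 - 1*400 = -146396 - 400 = -146796)
1/(M + P) = 1/(861097 - 146796) = 1/714301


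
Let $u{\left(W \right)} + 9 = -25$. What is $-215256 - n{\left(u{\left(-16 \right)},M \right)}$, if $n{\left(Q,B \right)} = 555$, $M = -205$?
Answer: $-215811$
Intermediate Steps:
$u{\left(W \right)} = -34$ ($u{\left(W \right)} = -9 - 25 = -34$)
$-215256 - n{\left(u{\left(-16 \right)},M \right)} = -215256 - 555 = -215811$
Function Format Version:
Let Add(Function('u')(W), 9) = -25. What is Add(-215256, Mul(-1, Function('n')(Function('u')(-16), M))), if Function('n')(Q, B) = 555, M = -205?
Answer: -215811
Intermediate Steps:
Function('u')(W) = -34 (Function('u')(W) = Add(-9, -25) = -34)
Add(-215256, Mul(-1, Function('n')(Function('u')(-16), M))) = Add(-215256, Mul(-1, 555)) = Add(-215256, -555) = -215811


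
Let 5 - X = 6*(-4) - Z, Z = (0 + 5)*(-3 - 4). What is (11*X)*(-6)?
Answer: 396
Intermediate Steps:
Z = -35 (Z = 5*(-7) = -35)
X = -6 (X = 5 - (6*(-4) - 1*(-35)) = 5 - (-24 + 35) = 5 - 1*11 = 5 - 11 = -6)
(11*X)*(-6) = (11*(-6))*(-6) = -66*(-6) = 396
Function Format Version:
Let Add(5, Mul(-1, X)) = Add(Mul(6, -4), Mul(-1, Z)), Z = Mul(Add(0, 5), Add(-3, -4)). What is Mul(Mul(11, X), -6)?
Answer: 396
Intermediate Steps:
Z = -35 (Z = Mul(5, -7) = -35)
X = -6 (X = Add(5, Mul(-1, Add(Mul(6, -4), Mul(-1, -35)))) = Add(5, Mul(-1, Add(-24, 35))) = Add(5, Mul(-1, 11)) = Add(5, -11) = -6)
Mul(Mul(11, X), -6) = Mul(Mul(11, -6), -6) = Mul(-66, -6) = 396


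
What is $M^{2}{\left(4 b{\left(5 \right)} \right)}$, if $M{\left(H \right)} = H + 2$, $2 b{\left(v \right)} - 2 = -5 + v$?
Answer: $36$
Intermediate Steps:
$b{\left(v \right)} = - \frac{3}{2} + \frac{v}{2}$ ($b{\left(v \right)} = 1 + \frac{-5 + v}{2} = 1 + \left(- \frac{5}{2} + \frac{v}{2}\right) = - \frac{3}{2} + \frac{v}{2}$)
$M{\left(H \right)} = 2 + H$
$M^{2}{\left(4 b{\left(5 \right)} \right)} = \left(2 + 4 \left(- \frac{3}{2} + \frac{1}{2} \cdot 5\right)\right)^{2} = \left(2 + 4 \left(- \frac{3}{2} + \frac{5}{2}\right)\right)^{2} = \left(2 + 4 \cdot 1\right)^{2} = \left(2 + 4\right)^{2} = 6^{2} = 36$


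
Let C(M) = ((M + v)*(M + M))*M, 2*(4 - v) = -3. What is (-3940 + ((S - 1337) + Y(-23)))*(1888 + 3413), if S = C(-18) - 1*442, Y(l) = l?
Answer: -73376442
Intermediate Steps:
v = 11/2 (v = 4 - ½*(-3) = 4 + 3/2 = 11/2 ≈ 5.5000)
C(M) = 2*M²*(11/2 + M) (C(M) = ((M + 11/2)*(M + M))*M = ((11/2 + M)*(2*M))*M = (2*M*(11/2 + M))*M = 2*M²*(11/2 + M))
S = -8542 (S = (-18)²*(11 + 2*(-18)) - 1*442 = 324*(11 - 36) - 442 = 324*(-25) - 442 = -8100 - 442 = -8542)
(-3940 + ((S - 1337) + Y(-23)))*(1888 + 3413) = (-3940 + ((-8542 - 1337) - 23))*(1888 + 3413) = (-3940 + (-9879 - 23))*5301 = (-3940 - 9902)*5301 = -13842*5301 = -73376442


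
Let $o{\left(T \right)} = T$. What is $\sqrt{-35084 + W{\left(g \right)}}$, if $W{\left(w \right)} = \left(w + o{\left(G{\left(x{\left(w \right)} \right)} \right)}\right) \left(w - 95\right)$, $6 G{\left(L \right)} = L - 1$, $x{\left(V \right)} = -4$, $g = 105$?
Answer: $\frac{i \sqrt{306381}}{3} \approx 184.51 i$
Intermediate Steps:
$G{\left(L \right)} = - \frac{1}{6} + \frac{L}{6}$ ($G{\left(L \right)} = \frac{L - 1}{6} = \frac{-1 + L}{6} = - \frac{1}{6} + \frac{L}{6}$)
$W{\left(w \right)} = \left(-95 + w\right) \left(- \frac{5}{6} + w\right)$ ($W{\left(w \right)} = \left(w + \left(- \frac{1}{6} + \frac{1}{6} \left(-4\right)\right)\right) \left(w - 95\right) = \left(w - \frac{5}{6}\right) \left(-95 + w\right) = \left(- \frac{5}{6} + w\right) \left(-95 + w\right) = \left(-95 + w\right) \left(- \frac{5}{6} + w\right)$)
$\sqrt{-35084 + W{\left(g \right)}} = \sqrt{-35084 + \left(\frac{475}{6} + 105^{2} - \frac{20125}{2}\right)} = \sqrt{-35084 + \left(\frac{475}{6} + 11025 - \frac{20125}{2}\right)} = \sqrt{-35084 + \frac{3125}{3}} = \sqrt{- \frac{102127}{3}} = \frac{i \sqrt{306381}}{3}$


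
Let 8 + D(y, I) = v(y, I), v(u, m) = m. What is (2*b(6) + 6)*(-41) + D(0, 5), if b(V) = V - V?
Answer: -249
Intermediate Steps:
b(V) = 0
D(y, I) = -8 + I
(2*b(6) + 6)*(-41) + D(0, 5) = (2*0 + 6)*(-41) + (-8 + 5) = (0 + 6)*(-41) - 3 = 6*(-41) - 3 = -246 - 3 = -249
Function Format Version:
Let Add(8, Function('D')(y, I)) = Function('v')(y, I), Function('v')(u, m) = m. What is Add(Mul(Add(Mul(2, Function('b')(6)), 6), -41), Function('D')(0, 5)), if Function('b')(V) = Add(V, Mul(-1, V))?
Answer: -249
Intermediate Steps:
Function('b')(V) = 0
Function('D')(y, I) = Add(-8, I)
Add(Mul(Add(Mul(2, Function('b')(6)), 6), -41), Function('D')(0, 5)) = Add(Mul(Add(Mul(2, 0), 6), -41), Add(-8, 5)) = Add(Mul(Add(0, 6), -41), -3) = Add(Mul(6, -41), -3) = Add(-246, -3) = -249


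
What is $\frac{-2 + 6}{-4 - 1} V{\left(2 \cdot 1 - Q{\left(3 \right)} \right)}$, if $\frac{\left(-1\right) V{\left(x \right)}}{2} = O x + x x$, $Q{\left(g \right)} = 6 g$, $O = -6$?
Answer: $\frac{2816}{5} \approx 563.2$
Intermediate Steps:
$V{\left(x \right)} = - 2 x^{2} + 12 x$ ($V{\left(x \right)} = - 2 \left(- 6 x + x x\right) = - 2 \left(- 6 x + x^{2}\right) = - 2 \left(x^{2} - 6 x\right) = - 2 x^{2} + 12 x$)
$\frac{-2 + 6}{-4 - 1} V{\left(2 \cdot 1 - Q{\left(3 \right)} \right)} = \frac{-2 + 6}{-4 - 1} \cdot 2 \left(2 \cdot 1 - 6 \cdot 3\right) \left(6 - \left(2 \cdot 1 - 6 \cdot 3\right)\right) = \frac{4}{-5} \cdot 2 \left(2 - 18\right) \left(6 - \left(2 - 18\right)\right) = 4 \left(- \frac{1}{5}\right) 2 \left(2 - 18\right) \left(6 - \left(2 - 18\right)\right) = - \frac{4 \cdot 2 \left(-16\right) \left(6 - -16\right)}{5} = - \frac{4 \cdot 2 \left(-16\right) \left(6 + 16\right)}{5} = - \frac{4 \cdot 2 \left(-16\right) 22}{5} = \left(- \frac{4}{5}\right) \left(-704\right) = \frac{2816}{5}$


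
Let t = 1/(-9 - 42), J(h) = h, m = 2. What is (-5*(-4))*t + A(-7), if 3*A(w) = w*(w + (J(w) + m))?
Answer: 1408/51 ≈ 27.608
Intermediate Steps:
t = -1/51 (t = 1/(-51) = -1/51 ≈ -0.019608)
A(w) = w*(2 + 2*w)/3 (A(w) = (w*(w + (w + 2)))/3 = (w*(w + (2 + w)))/3 = (w*(2 + 2*w))/3 = w*(2 + 2*w)/3)
(-5*(-4))*t + A(-7) = -5*(-4)*(-1/51) + (⅔)*(-7)*(1 - 7) = 20*(-1/51) + (⅔)*(-7)*(-6) = -20/51 + 28 = 1408/51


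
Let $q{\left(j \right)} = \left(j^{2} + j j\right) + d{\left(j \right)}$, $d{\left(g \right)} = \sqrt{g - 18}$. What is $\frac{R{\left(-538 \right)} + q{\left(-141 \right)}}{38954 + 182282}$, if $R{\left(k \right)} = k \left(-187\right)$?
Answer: $\frac{35092}{55309} + \frac{i \sqrt{159}}{221236} \approx 0.63447 + 5.6996 \cdot 10^{-5} i$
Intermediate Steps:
$R{\left(k \right)} = - 187 k$
$d{\left(g \right)} = \sqrt{-18 + g}$
$q{\left(j \right)} = \sqrt{-18 + j} + 2 j^{2}$ ($q{\left(j \right)} = \left(j^{2} + j j\right) + \sqrt{-18 + j} = \left(j^{2} + j^{2}\right) + \sqrt{-18 + j} = 2 j^{2} + \sqrt{-18 + j} = \sqrt{-18 + j} + 2 j^{2}$)
$\frac{R{\left(-538 \right)} + q{\left(-141 \right)}}{38954 + 182282} = \frac{\left(-187\right) \left(-538\right) + \left(\sqrt{-18 - 141} + 2 \left(-141\right)^{2}\right)}{38954 + 182282} = \frac{100606 + \left(\sqrt{-159} + 2 \cdot 19881\right)}{221236} = \left(100606 + \left(i \sqrt{159} + 39762\right)\right) \frac{1}{221236} = \left(100606 + \left(39762 + i \sqrt{159}\right)\right) \frac{1}{221236} = \left(140368 + i \sqrt{159}\right) \frac{1}{221236} = \frac{35092}{55309} + \frac{i \sqrt{159}}{221236}$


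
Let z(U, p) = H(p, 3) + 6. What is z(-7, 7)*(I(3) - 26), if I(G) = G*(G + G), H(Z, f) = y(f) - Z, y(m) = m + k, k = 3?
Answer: -40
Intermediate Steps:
y(m) = 3 + m (y(m) = m + 3 = 3 + m)
H(Z, f) = 3 + f - Z (H(Z, f) = (3 + f) - Z = 3 + f - Z)
z(U, p) = 12 - p (z(U, p) = (3 + 3 - p) + 6 = (6 - p) + 6 = 12 - p)
I(G) = 2*G² (I(G) = G*(2*G) = 2*G²)
z(-7, 7)*(I(3) - 26) = (12 - 1*7)*(2*3² - 26) = (12 - 7)*(2*9 - 26) = 5*(18 - 26) = 5*(-8) = -40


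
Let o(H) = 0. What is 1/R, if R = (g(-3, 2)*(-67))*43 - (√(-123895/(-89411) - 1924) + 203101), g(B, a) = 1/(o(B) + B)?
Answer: -162662392326/32880685973498345 + 9*I*√15370007420159/32880685973498345 ≈ -4.947e-6 + 1.0731e-9*I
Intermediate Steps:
g(B, a) = 1/B (g(B, a) = 1/(0 + B) = 1/B)
R = -606422/3 - I*√15370007420159/89411 (R = (-67/(-3))*43 - (√(-123895/(-89411) - 1924) + 203101) = -⅓*(-67)*43 - (√(-123895*(-1/89411) - 1924) + 203101) = (67/3)*43 - (√(123895/89411 - 1924) + 203101) = 2881/3 - (√(-171902869/89411) + 203101) = 2881/3 - (I*√15370007420159/89411 + 203101) = 2881/3 - (203101 + I*√15370007420159/89411) = 2881/3 + (-203101 - I*√15370007420159/89411) = -606422/3 - I*√15370007420159/89411 ≈ -2.0214e+5 - 43.848*I)
1/R = 1/(-606422/3 - I*√15370007420159/89411)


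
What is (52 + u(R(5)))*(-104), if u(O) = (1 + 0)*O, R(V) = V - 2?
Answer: -5720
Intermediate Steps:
R(V) = -2 + V
u(O) = O (u(O) = 1*O = O)
(52 + u(R(5)))*(-104) = (52 + (-2 + 5))*(-104) = (52 + 3)*(-104) = 55*(-104) = -5720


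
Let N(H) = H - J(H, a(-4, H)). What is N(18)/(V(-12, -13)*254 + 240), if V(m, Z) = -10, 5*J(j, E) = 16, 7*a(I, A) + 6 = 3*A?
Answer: -37/5750 ≈ -0.0064348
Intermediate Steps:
a(I, A) = -6/7 + 3*A/7 (a(I, A) = -6/7 + (3*A)/7 = -6/7 + 3*A/7)
J(j, E) = 16/5 (J(j, E) = (⅕)*16 = 16/5)
N(H) = -16/5 + H (N(H) = H - 1*16/5 = H - 16/5 = -16/5 + H)
N(18)/(V(-12, -13)*254 + 240) = (-16/5 + 18)/(-10*254 + 240) = 74/(5*(-2540 + 240)) = (74/5)/(-2300) = (74/5)*(-1/2300) = -37/5750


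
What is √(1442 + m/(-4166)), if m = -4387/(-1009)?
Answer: √25479201286459734/4203494 ≈ 37.974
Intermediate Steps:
m = 4387/1009 (m = -4387*(-1/1009) = 4387/1009 ≈ 4.3479)
√(1442 + m/(-4166)) = √(1442 + (4387/1009)/(-4166)) = √(1442 + (4387/1009)*(-1/4166)) = √(1442 - 4387/4203494) = √(6061433961/4203494) = √25479201286459734/4203494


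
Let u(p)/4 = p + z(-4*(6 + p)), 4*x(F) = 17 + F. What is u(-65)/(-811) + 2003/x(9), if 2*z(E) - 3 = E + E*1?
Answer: 3239896/10543 ≈ 307.30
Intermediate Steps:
z(E) = 3/2 + E (z(E) = 3/2 + (E + E*1)/2 = 3/2 + (E + E)/2 = 3/2 + (2*E)/2 = 3/2 + E)
x(F) = 17/4 + F/4 (x(F) = (17 + F)/4 = 17/4 + F/4)
u(p) = -90 - 12*p (u(p) = 4*(p + (3/2 - 4*(6 + p))) = 4*(p + (3/2 + (-24 - 4*p))) = 4*(p + (-45/2 - 4*p)) = 4*(-45/2 - 3*p) = -90 - 12*p)
u(-65)/(-811) + 2003/x(9) = (-90 - 12*(-65))/(-811) + 2003/(17/4 + (1/4)*9) = (-90 + 780)*(-1/811) + 2003/(17/4 + 9/4) = 690*(-1/811) + 2003/(13/2) = -690/811 + 2003*(2/13) = -690/811 + 4006/13 = 3239896/10543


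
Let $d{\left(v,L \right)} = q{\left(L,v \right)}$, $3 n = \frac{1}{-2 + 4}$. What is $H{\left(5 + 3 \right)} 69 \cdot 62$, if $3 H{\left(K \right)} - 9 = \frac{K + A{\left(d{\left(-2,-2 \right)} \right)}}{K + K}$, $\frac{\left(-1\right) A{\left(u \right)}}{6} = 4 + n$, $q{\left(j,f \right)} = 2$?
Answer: $\frac{90551}{8} \approx 11319.0$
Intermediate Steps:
$n = \frac{1}{6}$ ($n = \frac{1}{3 \left(-2 + 4\right)} = \frac{1}{3 \cdot 2} = \frac{1}{3} \cdot \frac{1}{2} = \frac{1}{6} \approx 0.16667$)
$d{\left(v,L \right)} = 2$
$A{\left(u \right)} = -25$ ($A{\left(u \right)} = - 6 \left(4 + \frac{1}{6}\right) = \left(-6\right) \frac{25}{6} = -25$)
$H{\left(K \right)} = 3 + \frac{-25 + K}{6 K}$ ($H{\left(K \right)} = 3 + \frac{\left(K - 25\right) \frac{1}{K + K}}{3} = 3 + \frac{\left(-25 + K\right) \frac{1}{2 K}}{3} = 3 + \frac{\frac{1}{2} \frac{1}{K} \left(-25 + K\right)}{3} = 3 + \frac{-25 + K}{6 K}$)
$H{\left(5 + 3 \right)} 69 \cdot 62 = \frac{-25 + 19 \left(5 + 3\right)}{6 \left(5 + 3\right)} 69 \cdot 62 = \frac{-25 + 19 \cdot 8}{6 \cdot 8} \cdot 69 \cdot 62 = \frac{1}{6} \cdot \frac{1}{8} \left(-25 + 152\right) 69 \cdot 62 = \frac{1}{6} \cdot \frac{1}{8} \cdot 127 \cdot 69 \cdot 62 = \frac{127}{48} \cdot 69 \cdot 62 = \frac{2921}{16} \cdot 62 = \frac{90551}{8}$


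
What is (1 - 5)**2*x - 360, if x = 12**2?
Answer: 1944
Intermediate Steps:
x = 144
(1 - 5)**2*x - 360 = (1 - 5)**2*144 - 360 = (-4)**2*144 - 360 = 16*144 - 360 = 2304 - 360 = 1944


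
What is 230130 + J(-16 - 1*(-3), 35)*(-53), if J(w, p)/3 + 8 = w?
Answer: 233469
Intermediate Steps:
J(w, p) = -24 + 3*w
230130 + J(-16 - 1*(-3), 35)*(-53) = 230130 + (-24 + 3*(-16 - 1*(-3)))*(-53) = 230130 + (-24 + 3*(-16 + 3))*(-53) = 230130 + (-24 + 3*(-13))*(-53) = 230130 + (-24 - 39)*(-53) = 230130 - 63*(-53) = 230130 + 3339 = 233469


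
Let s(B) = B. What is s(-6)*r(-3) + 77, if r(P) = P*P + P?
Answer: 41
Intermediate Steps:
r(P) = P + P**2 (r(P) = P**2 + P = P + P**2)
s(-6)*r(-3) + 77 = -(-18)*(1 - 3) + 77 = -(-18)*(-2) + 77 = -6*6 + 77 = -36 + 77 = 41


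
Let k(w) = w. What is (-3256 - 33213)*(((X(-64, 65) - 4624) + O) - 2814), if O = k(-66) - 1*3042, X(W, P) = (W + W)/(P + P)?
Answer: 25001468826/65 ≈ 3.8464e+8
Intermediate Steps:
X(W, P) = W/P (X(W, P) = (2*W)/((2*P)) = (2*W)*(1/(2*P)) = W/P)
O = -3108 (O = -66 - 1*3042 = -66 - 3042 = -3108)
(-3256 - 33213)*(((X(-64, 65) - 4624) + O) - 2814) = (-3256 - 33213)*(((-64/65 - 4624) - 3108) - 2814) = -36469*(((-64*1/65 - 4624) - 3108) - 2814) = -36469*(((-64/65 - 4624) - 3108) - 2814) = -36469*((-300624/65 - 3108) - 2814) = -36469*(-502644/65 - 2814) = -36469*(-685554/65) = 25001468826/65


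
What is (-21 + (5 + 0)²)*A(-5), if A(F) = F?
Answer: -20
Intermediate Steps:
(-21 + (5 + 0)²)*A(-5) = (-21 + (5 + 0)²)*(-5) = (-21 + 5²)*(-5) = (-21 + 25)*(-5) = 4*(-5) = -20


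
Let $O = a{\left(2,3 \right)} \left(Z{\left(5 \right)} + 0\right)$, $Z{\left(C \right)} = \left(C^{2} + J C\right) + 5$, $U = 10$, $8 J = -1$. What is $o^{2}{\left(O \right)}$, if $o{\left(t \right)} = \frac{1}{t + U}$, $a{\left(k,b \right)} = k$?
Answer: $\frac{16}{75625} \approx 0.00021157$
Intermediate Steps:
$J = - \frac{1}{8}$ ($J = \frac{1}{8} \left(-1\right) = - \frac{1}{8} \approx -0.125$)
$Z{\left(C \right)} = 5 + C^{2} - \frac{C}{8}$ ($Z{\left(C \right)} = \left(C^{2} - \frac{C}{8}\right) + 5 = 5 + C^{2} - \frac{C}{8}$)
$O = \frac{235}{4}$ ($O = 2 \left(\left(5 + 5^{2} - \frac{5}{8}\right) + 0\right) = 2 \left(\left(5 + 25 - \frac{5}{8}\right) + 0\right) = 2 \left(\frac{235}{8} + 0\right) = 2 \cdot \frac{235}{8} = \frac{235}{4} \approx 58.75$)
$o{\left(t \right)} = \frac{1}{10 + t}$ ($o{\left(t \right)} = \frac{1}{t + 10} = \frac{1}{10 + t}$)
$o^{2}{\left(O \right)} = \left(\frac{1}{10 + \frac{235}{4}}\right)^{2} = \left(\frac{1}{\frac{275}{4}}\right)^{2} = \left(\frac{4}{275}\right)^{2} = \frac{16}{75625}$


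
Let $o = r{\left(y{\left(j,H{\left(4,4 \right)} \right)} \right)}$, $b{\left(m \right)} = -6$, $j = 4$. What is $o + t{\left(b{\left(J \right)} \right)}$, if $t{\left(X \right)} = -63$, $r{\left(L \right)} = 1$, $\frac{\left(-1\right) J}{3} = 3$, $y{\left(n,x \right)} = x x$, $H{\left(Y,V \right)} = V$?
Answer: $-62$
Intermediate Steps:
$y{\left(n,x \right)} = x^{2}$
$J = -9$ ($J = \left(-3\right) 3 = -9$)
$o = 1$
$o + t{\left(b{\left(J \right)} \right)} = 1 - 63 = -62$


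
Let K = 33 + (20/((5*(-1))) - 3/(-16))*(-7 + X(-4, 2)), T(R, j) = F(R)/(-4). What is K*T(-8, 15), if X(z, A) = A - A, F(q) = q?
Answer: 955/8 ≈ 119.38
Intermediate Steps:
X(z, A) = 0
T(R, j) = -R/4 (T(R, j) = R/(-4) = R*(-¼) = -R/4)
K = 955/16 (K = 33 + (20/((5*(-1))) - 3/(-16))*(-7 + 0) = 33 + (20/(-5) - 3*(-1/16))*(-7) = 33 + (20*(-⅕) + 3/16)*(-7) = 33 + (-4 + 3/16)*(-7) = 33 - 61/16*(-7) = 33 + 427/16 = 955/16 ≈ 59.688)
K*T(-8, 15) = 955*(-¼*(-8))/16 = (955/16)*2 = 955/8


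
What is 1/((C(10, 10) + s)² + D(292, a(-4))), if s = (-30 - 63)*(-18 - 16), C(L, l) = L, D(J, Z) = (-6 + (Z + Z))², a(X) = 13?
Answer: 1/10061984 ≈ 9.9384e-8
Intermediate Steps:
D(J, Z) = (-6 + 2*Z)²
s = 3162 (s = -93*(-34) = 3162)
1/((C(10, 10) + s)² + D(292, a(-4))) = 1/((10 + 3162)² + 4*(-3 + 13)²) = 1/(3172² + 4*10²) = 1/(10061584 + 4*100) = 1/(10061584 + 400) = 1/10061984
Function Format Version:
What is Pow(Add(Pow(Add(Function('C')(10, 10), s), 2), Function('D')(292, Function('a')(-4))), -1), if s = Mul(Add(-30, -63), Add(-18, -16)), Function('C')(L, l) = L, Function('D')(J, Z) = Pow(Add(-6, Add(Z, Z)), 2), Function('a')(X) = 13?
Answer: Rational(1, 10061984) ≈ 9.9384e-8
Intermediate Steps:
Function('D')(J, Z) = Pow(Add(-6, Mul(2, Z)), 2)
s = 3162 (s = Mul(-93, -34) = 3162)
Pow(Add(Pow(Add(Function('C')(10, 10), s), 2), Function('D')(292, Function('a')(-4))), -1) = Pow(Add(Pow(Add(10, 3162), 2), Mul(4, Pow(Add(-3, 13), 2))), -1) = Pow(Add(Pow(3172, 2), Mul(4, Pow(10, 2))), -1) = Pow(Add(10061584, Mul(4, 100)), -1) = Pow(Add(10061584, 400), -1) = Pow(10061984, -1) = Rational(1, 10061984)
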